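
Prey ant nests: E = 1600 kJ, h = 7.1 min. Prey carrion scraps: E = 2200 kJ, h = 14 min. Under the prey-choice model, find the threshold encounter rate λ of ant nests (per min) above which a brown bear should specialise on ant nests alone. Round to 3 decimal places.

0.324 per min

Drop carrion scraps once their profitability E₂/h₂ falls below the rate achievable on ant nests alone: E₂/h₂ = λE₁/(1 + λh₁).
Solve for λ: λE₁h₂ = E₂(1 + λh₁) → λ(E₁h₂ − E₂h₁) = E₂ → λ = E₂/(E₁h₂ − E₂h₁).
λ = 2200/(1600×14 − 2200×7.1) = 2200/6780 = 0.3245 per min.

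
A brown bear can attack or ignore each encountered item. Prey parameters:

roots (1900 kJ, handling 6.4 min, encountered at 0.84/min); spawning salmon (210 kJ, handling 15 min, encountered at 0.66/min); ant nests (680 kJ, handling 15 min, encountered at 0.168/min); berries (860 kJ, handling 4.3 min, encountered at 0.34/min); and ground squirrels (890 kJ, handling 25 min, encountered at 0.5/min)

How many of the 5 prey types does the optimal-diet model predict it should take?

Profitabilities (E/h, kJ/min): roots 297, berries 200, ant nests 45.3, ground squirrels 35.6, spawning salmon 14. Add prey in this order while the next type's profitability exceeds the intake rate on those already taken.
Rate on top 1: 250.3. berries: 200 < 250.3 → exclude; stop.
Optimal diet: roots — 1 of 5 types.

1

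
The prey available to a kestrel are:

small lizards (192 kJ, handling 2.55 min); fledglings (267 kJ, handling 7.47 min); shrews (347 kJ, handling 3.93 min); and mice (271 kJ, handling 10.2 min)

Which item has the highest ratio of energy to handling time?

In descending order of E/h:
shrews: 347/3.93 = 88.3 kJ/min
small lizards: 192/2.55 = 75.3 kJ/min
fledglings: 267/7.47 = 35.7 kJ/min
mice: 271/10.2 = 26.6 kJ/min

shrews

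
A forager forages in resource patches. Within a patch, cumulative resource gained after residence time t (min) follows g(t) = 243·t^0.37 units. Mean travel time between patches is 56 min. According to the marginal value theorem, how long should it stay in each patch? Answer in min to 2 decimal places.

32.89 min

By the marginal value theorem, leave when the instantaneous gain rate g'(t) equals the habitat-wide average g(t)/(T + t).
g'(t) = 0.37·243·t^-0.63. Setting 0.37·243·t^-0.63 = 243·t^0.37/(56+t) gives 0.37(56+t) = t, so 0.63·t = 0.37×56.
t* = 0.37×56/0.63 = 32.89 min.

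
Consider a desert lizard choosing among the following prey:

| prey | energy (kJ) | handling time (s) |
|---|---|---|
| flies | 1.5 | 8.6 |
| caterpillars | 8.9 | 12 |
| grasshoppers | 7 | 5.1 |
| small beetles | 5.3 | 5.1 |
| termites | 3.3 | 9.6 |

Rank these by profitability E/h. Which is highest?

Profitability E/h (kJ/s): flies = 1.5/8.6 = 0.174, caterpillars = 8.9/12 = 0.742, grasshoppers = 7/5.1 = 1.37, small beetles = 5.3/5.1 = 1.04, termites = 3.3/9.6 = 0.344.
Ranked: grasshoppers > small beetles > caterpillars > termites > flies.

grasshoppers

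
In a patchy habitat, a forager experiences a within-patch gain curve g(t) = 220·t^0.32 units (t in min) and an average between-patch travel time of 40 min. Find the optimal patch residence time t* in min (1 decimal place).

Optimal t* satisfies g'(t*) = g(t*)/(T + t*).
g'(t) = 0.32·220·t^-0.68. Setting 0.32·220·t^-0.68 = 220·t^0.32/(40+t) gives 0.32(40+t) = t, so 0.68·t = 0.32×40.
t* = 0.32×40/0.68 = 18.82 min.

18.8 min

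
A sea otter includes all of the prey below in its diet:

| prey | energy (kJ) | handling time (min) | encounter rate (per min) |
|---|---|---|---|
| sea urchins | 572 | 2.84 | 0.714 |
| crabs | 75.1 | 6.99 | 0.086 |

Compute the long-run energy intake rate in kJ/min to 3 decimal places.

114.323 kJ/min

R = (0.714×572 + 0.086×75.1) / (1 + 0.714×2.84 + 0.086×6.99) = 414.9/3.629 = 114.3 kJ/min.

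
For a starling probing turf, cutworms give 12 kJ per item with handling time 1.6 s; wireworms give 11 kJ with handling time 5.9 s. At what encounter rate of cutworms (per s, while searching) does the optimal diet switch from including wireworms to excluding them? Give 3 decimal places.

0.207 per s

The zero-one rule: include wireworms iff E₂/h₂ > λE₁/(1+λh₁). Equality gives the switch point.
λE₁h₂ = E₂ + λE₂h₁ ⇒ λ = E₂/(E₁h₂ − E₂h₁) = 11/(70.8 − 17.6) = 0.2068 per s.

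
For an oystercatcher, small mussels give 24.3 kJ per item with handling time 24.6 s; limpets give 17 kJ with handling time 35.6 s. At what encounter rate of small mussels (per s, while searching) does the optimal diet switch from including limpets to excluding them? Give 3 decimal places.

At the threshold, the rate on small mussels alone equals the profitability of limpets: λ·24.3/(1 + λ·24.6) = 17/35.6 = 0.4775.
Rearranging, λ(24.3 − 0.4775×24.6) = 0.4775, so λ = 0.4775/12.55 = 0.03804 per s.

0.038 per s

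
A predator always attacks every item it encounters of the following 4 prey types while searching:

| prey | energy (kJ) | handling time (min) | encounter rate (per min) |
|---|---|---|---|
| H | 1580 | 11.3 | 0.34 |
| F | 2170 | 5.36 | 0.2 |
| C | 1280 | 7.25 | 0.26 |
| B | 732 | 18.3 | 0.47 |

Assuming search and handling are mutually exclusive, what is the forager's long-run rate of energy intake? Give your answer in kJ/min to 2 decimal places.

100.49 kJ/min

R = (0.34×1580 + 0.2×2170 + 0.26×1280 + 0.47×732) / (1 + 0.34×11.3 + 0.2×5.36 + 0.26×7.25 + 0.47×18.3) = 1648/16.4 = 100.5 kJ/min.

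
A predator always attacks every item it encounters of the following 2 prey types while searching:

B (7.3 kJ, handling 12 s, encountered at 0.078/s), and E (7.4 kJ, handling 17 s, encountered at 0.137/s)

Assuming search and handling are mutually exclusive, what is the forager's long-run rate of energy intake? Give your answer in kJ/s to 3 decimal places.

0.371 kJ/s

R = Σλ_iE_i / (1 + Σλ_ih_i)
Numerator: 0.078×7.3 + 0.137×7.4 = 1.583
Denominator: 1 + 0.078×12 + 0.137×17 = 4.265
R = 1.583/4.265 = 0.3712 kJ/s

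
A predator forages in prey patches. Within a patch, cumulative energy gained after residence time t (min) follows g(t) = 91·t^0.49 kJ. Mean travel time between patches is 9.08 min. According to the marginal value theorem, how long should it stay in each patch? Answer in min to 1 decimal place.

8.7 min

Maximise g(t)/(T+t): set derivative to zero → g'(t)(T+t) = g(t).
g'(t) = 0.49·91·t^-0.51. Setting 0.49·91·t^-0.51 = 91·t^0.49/(9.08+t) gives 0.49(9.08+t) = t, so 0.51·t = 0.49×9.08.
t* = 0.49×9.08/0.51 = 8.724 min.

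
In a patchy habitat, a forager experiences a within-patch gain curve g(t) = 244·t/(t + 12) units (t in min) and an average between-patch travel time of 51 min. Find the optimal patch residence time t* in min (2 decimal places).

24.74 min

By the marginal value theorem, leave when the instantaneous gain rate g'(t) equals the habitat-wide average g(t)/(T + t).
g'(t) = 244·12/(t + 12)². Setting 244·12/(t+12)² = 244t/[(t+12)(51+t)] gives 12(51+t) = t(t+12), so t² = 12×51 = 612.
t* = √612 = 24.74 min.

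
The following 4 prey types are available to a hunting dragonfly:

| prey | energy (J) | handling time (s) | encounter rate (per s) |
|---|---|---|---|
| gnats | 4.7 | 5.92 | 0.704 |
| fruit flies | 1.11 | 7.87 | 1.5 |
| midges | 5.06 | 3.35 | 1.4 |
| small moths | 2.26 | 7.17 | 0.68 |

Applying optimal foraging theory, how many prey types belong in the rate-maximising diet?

1

Profitabilities (E/h, J/s): midges 1.51, gnats 0.794, small moths 0.315, fruit flies 0.141. Add prey in this order while the next type's profitability exceeds the intake rate on those already taken.
Rate on top 1: 1.245. gnats: 0.794 < 1.245 → exclude; stop.
Optimal diet: midges — 1 of 4 types.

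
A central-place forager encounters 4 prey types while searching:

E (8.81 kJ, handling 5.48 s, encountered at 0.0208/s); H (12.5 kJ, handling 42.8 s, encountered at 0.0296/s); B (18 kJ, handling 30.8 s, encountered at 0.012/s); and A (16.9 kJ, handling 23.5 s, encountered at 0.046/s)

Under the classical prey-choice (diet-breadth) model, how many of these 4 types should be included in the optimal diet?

3

Profitabilities (E/h, kJ/s): E 1.61, A 0.719, B 0.584, H 0.292. Add prey in this order while the next type's profitability exceeds the intake rate on those already taken.
Rate on top 1: 0.1645. A: 0.719 > 0.1645 → include.
Rate on top 2: 0.4377. B: 0.584 > 0.4377 → include.
Rate on top 3: 0.4588. H: 0.292 < 0.4588 → exclude; stop.
Optimal diet: E, A, B — 3 of 4 types.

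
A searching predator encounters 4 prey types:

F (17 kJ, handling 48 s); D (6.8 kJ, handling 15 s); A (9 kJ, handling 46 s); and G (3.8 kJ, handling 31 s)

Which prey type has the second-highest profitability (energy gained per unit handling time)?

Profitability E/h (kJ/s): F = 17/48 = 0.354, D = 6.8/15 = 0.453, A = 9/46 = 0.196, G = 3.8/31 = 0.123.
Ranked: D > F > A > G.

F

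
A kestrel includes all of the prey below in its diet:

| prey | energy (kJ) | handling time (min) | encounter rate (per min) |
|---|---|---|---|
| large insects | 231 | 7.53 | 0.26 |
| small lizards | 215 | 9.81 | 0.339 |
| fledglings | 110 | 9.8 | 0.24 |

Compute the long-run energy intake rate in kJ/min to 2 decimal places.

18.45 kJ/min

Energy encountered per unit search time: 0.26×231 + 0.339×215 + 0.24×110 = 159.3 kJ/min.
Handling time per unit search time: 0.26×7.53 + 0.339×9.81 + 0.24×9.8 = 7.635.
Rate = 159.3/(1 + 7.635) = 18.45 kJ/min.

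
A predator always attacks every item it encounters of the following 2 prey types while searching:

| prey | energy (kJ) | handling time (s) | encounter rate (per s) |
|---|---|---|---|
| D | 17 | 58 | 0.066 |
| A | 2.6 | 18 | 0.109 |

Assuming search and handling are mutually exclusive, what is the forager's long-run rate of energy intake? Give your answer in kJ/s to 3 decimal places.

Energy encountered per unit search time: 0.066×17 + 0.109×2.6 = 1.405 kJ/s.
Handling time per unit search time: 0.066×58 + 0.109×18 = 5.79.
Rate = 1.405/(1 + 5.79) = 0.207 kJ/s.

0.207 kJ/s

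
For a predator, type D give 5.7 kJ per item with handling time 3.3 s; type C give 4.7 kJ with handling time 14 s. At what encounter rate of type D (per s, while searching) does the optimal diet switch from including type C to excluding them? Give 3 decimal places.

At the threshold, the rate on type D alone equals the profitability of type C: λ·5.7/(1 + λ·3.3) = 4.7/14 = 0.3357.
Rearranging, λ(5.7 − 0.3357×3.3) = 0.3357, so λ = 0.3357/4.592 = 0.07311 per s.

0.073 per s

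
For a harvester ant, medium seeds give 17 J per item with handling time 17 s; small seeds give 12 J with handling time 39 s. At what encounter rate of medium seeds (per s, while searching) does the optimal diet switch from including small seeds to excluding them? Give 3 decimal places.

0.026 per s

At the threshold, the rate on medium seeds alone equals the profitability of small seeds: λ·17/(1 + λ·17) = 12/39 = 0.3077.
Rearranging, λ(17 − 0.3077×17) = 0.3077, so λ = 0.3077/11.77 = 0.02614 per s.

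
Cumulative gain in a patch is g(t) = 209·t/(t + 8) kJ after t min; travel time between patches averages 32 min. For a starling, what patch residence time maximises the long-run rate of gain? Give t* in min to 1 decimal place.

Maximise g(t)/(T+t): set derivative to zero → g'(t)(T+t) = g(t).
g'(t) = 209·8/(t + 8)². Setting 209·8/(t+8)² = 209t/[(t+8)(32+t)] gives 8(32+t) = t(t+8), so t² = 8×32 = 256.
t* = √256 = 16 min.

16.0 min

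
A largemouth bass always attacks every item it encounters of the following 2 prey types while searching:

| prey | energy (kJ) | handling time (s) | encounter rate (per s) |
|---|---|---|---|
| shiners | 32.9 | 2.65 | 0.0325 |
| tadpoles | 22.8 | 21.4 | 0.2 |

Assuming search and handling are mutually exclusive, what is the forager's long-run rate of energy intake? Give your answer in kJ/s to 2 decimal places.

R = Σλ_iE_i / (1 + Σλ_ih_i)
Numerator: 0.0325×32.9 + 0.2×22.8 = 5.629
Denominator: 1 + 0.0325×2.65 + 0.2×21.4 = 5.366
R = 5.629/5.366 = 1.049 kJ/s

1.05 kJ/s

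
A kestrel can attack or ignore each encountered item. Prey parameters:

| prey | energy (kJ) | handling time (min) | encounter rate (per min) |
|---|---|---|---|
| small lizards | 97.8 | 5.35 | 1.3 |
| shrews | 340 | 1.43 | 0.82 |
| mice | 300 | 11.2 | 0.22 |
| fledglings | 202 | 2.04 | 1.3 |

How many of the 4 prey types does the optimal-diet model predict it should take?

1

Profitabilities (E/h, kJ/min): shrews 238, fledglings 99, mice 26.8, small lizards 18.3. Add prey in this order while the next type's profitability exceeds the intake rate on those already taken.
Rate on top 1: 128.3. fledglings: 99 < 128.3 → exclude; stop.
Optimal diet: shrews — 1 of 4 types.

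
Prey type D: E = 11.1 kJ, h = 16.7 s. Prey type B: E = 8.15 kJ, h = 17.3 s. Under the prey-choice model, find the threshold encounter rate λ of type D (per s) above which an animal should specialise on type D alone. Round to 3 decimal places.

0.146 per s

Drop type B once their profitability E₂/h₂ falls below the rate achievable on type D alone: E₂/h₂ = λE₁/(1 + λh₁).
Solve for λ: λE₁h₂ = E₂(1 + λh₁) → λ(E₁h₂ − E₂h₁) = E₂ → λ = E₂/(E₁h₂ − E₂h₁).
λ = 8.15/(11.1×17.3 − 8.15×16.7) = 8.15/55.93 = 0.1457 per s.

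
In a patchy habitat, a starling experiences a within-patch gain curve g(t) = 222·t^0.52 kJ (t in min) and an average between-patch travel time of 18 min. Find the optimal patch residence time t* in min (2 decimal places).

19.50 min

Optimal t* satisfies g'(t*) = g(t*)/(T + t*).
g'(t) = 0.52·222·t^-0.48. Setting 0.52·222·t^-0.48 = 222·t^0.52/(18+t) gives 0.52(18+t) = t, so 0.48·t = 0.52×18.
t* = 0.52×18/0.48 = 19.5 min.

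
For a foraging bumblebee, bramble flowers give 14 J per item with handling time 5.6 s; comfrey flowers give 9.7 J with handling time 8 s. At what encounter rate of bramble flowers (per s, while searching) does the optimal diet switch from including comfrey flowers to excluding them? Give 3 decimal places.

0.168 per s

Drop comfrey flowers once their profitability E₂/h₂ falls below the rate achievable on bramble flowers alone: E₂/h₂ = λE₁/(1 + λh₁).
Solve for λ: λE₁h₂ = E₂(1 + λh₁) → λ(E₁h₂ − E₂h₁) = E₂ → λ = E₂/(E₁h₂ − E₂h₁).
λ = 9.7/(14×8 − 9.7×5.6) = 9.7/57.68 = 0.1682 per s.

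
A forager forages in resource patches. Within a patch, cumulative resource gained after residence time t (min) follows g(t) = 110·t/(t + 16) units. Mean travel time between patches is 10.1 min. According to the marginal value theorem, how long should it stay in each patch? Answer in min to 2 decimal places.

By the marginal value theorem, leave when the instantaneous gain rate g'(t) equals the habitat-wide average g(t)/(T + t).
g'(t) = 110·16/(t + 16)². Setting 110·16/(t+16)² = 110t/[(t+16)(10.1+t)] gives 16(10.1+t) = t(t+16), so t² = 16×10.1 = 161.6.
t* = √161.6 = 12.71 min.

12.71 min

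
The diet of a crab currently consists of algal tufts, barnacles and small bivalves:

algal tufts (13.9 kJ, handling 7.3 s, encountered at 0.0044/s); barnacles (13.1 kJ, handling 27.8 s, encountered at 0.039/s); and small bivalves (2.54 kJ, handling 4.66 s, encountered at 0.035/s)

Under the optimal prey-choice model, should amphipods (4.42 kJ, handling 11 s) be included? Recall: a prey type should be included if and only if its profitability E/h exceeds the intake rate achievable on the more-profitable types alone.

Yes

Intake rate on the current diet: R = (0.0044×13.9 + 0.039×13.1 + 0.035×2.54) / (1 + 0.0044×7.3 + 0.039×27.8 + 0.035×4.66) = 0.661/2.279 = 0.29 kJ/s.
Profitability of amphipods: 4.42/11 = 0.4018 kJ/s.
Since 0.4018 > R, including amphipods increases the long-run rate.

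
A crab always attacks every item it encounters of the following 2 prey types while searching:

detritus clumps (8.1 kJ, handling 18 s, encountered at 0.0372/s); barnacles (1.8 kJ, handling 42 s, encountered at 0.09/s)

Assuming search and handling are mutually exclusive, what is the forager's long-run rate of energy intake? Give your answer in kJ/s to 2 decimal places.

0.09 kJ/s

R = Σλ_iE_i / (1 + Σλ_ih_i)
Numerator: 0.0372×8.1 + 0.09×1.8 = 0.4633
Denominator: 1 + 0.0372×18 + 0.09×42 = 5.45
R = 0.4633/5.45 = 0.08502 kJ/s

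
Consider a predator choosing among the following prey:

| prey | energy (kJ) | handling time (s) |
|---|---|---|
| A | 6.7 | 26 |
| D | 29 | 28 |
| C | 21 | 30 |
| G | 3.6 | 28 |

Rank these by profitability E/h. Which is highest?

D

In descending order of E/h:
D: 29/28 = 1.04 kJ/s
C: 21/30 = 0.7 kJ/s
A: 6.7/26 = 0.258 kJ/s
G: 3.6/28 = 0.129 kJ/s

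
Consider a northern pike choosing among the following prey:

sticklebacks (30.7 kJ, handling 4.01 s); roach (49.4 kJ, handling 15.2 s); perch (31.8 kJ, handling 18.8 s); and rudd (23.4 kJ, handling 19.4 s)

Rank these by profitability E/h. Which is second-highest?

roach

In descending order of E/h:
sticklebacks: 30.7/4.01 = 7.66 kJ/s
roach: 49.4/15.2 = 3.25 kJ/s
perch: 31.8/18.8 = 1.69 kJ/s
rudd: 23.4/19.4 = 1.21 kJ/s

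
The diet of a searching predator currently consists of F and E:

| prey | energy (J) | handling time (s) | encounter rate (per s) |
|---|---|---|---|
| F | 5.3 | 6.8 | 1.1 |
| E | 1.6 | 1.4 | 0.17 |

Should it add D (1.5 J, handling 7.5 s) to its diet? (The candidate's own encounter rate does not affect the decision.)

No

Current rate: (1.1×5.3 + 0.17×1.6)/(1 + 1.1×6.8 + 0.17×1.4) = 0.6999 J/s.
Profitability of D: 1.5/7.5 = 0.2 J/s.
Since 0.2 < R, time spent handling D is better spent searching.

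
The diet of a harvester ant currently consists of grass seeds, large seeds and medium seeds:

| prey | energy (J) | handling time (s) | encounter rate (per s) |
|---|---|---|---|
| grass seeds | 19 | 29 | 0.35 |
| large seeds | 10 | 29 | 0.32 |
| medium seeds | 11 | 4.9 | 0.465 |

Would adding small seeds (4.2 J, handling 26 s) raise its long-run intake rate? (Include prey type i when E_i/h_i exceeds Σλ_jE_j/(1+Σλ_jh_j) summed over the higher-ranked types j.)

On grass seeds, large seeds and medium seeds alone, R = ΣλE/(1+Σλh) = 14.96/22.71 = 0.659 J/s.
Profitability of small seeds: 4.2/26 = 0.1615 J/s.
0.1615 < 0.659, so adding small seeds would lower the average — exclude it.

No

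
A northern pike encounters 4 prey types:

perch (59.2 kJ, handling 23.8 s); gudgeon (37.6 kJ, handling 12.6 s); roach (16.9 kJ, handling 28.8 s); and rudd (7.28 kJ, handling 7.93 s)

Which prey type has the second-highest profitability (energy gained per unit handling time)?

perch

In descending order of E/h:
gudgeon: 37.6/12.6 = 2.98 kJ/s
perch: 59.2/23.8 = 2.49 kJ/s
rudd: 7.28/7.93 = 0.918 kJ/s
roach: 16.9/28.8 = 0.587 kJ/s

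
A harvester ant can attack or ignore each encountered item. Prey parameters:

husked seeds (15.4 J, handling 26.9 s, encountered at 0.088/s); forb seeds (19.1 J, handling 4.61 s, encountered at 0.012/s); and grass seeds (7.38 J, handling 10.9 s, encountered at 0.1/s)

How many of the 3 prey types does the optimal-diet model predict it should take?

3

Rank by E/h (J/s): forb seeds 4.14, grass seeds 0.677, husked seeds 0.572. Include each in turn until the next type's E/h falls below the running intake rate.
Rate on top 1: 0.2172. grass seeds: 0.677 > 0.2172 → include.
Rate on top 2: 0.4508. husked seeds: 0.572 > 0.4508 → include.
Optimal diet: forb seeds, grass seeds, husked seeds — 3 of 3 types.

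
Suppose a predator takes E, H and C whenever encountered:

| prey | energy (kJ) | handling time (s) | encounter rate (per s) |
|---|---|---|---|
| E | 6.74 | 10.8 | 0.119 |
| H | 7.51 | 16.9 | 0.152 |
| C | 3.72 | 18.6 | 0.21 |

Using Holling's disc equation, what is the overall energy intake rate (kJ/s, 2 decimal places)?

Energy encountered per unit search time: 0.119×6.74 + 0.152×7.51 + 0.21×3.72 = 2.725 kJ/s.
Handling time per unit search time: 0.119×10.8 + 0.152×16.9 + 0.21×18.6 = 7.76.
Rate = 2.725/(1 + 7.76) = 0.311 kJ/s.

0.31 kJ/s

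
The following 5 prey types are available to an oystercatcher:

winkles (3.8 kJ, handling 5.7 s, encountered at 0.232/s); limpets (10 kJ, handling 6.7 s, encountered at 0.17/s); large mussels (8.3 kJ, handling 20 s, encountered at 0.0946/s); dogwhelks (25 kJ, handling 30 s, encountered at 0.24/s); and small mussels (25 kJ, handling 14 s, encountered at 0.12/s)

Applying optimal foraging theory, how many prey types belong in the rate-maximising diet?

2

Profitabilities (E/h, kJ/s): small mussels 1.79, limpets 1.49, dogwhelks 0.833, winkles 0.667, large mussels 0.415. Add prey in this order while the next type's profitability exceeds the intake rate on those already taken.
Rate on top 1: 1.119. limpets: 1.49 > 1.119 → include.
Rate on top 2: 1.231. dogwhelks: 0.833 < 1.231 → exclude; stop.
Optimal diet: small mussels, limpets — 2 of 5 types.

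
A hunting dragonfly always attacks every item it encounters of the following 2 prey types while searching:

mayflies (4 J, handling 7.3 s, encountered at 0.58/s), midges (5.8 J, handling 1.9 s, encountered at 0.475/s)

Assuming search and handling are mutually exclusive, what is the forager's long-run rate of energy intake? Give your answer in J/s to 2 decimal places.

0.83 J/s

R = Σλ_iE_i / (1 + Σλ_ih_i)
Numerator: 0.58×4 + 0.475×5.8 = 5.075
Denominator: 1 + 0.58×7.3 + 0.475×1.9 = 6.136
R = 5.075/6.136 = 0.827 J/s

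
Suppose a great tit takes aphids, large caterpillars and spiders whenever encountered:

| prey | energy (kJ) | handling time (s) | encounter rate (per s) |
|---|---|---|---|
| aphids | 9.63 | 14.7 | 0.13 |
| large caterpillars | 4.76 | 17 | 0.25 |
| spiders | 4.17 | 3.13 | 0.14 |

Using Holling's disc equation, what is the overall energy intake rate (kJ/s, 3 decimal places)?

Energy encountered per unit search time: 0.13×9.63 + 0.25×4.76 + 0.14×4.17 = 3.026 kJ/s.
Handling time per unit search time: 0.13×14.7 + 0.25×17 + 0.14×3.13 = 6.599.
Rate = 3.026/(1 + 6.599) = 0.3982 kJ/s.

0.398 kJ/s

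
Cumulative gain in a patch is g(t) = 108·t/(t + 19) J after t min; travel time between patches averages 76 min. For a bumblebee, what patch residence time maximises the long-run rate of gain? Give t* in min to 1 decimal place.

38.0 min

Maximise g(t)/(T+t): set derivative to zero → g'(t)(T+t) = g(t).
g'(t) = 108·19/(t + 19)². Setting 108·19/(t+19)² = 108t/[(t+19)(76+t)] gives 19(76+t) = t(t+19), so t² = 19×76 = 1444.
t* = √1444 = 38 min.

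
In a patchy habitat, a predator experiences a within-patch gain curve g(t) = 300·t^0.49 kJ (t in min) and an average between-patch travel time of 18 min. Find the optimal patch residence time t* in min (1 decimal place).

17.3 min

By the marginal value theorem, leave when the instantaneous gain rate g'(t) equals the habitat-wide average g(t)/(T + t).
g'(t) = 0.49·300·t^-0.51. Setting 0.49·300·t^-0.51 = 300·t^0.49/(18+t) gives 0.49(18+t) = t, so 0.51·t = 0.49×18.
t* = 0.49×18/0.51 = 17.29 min.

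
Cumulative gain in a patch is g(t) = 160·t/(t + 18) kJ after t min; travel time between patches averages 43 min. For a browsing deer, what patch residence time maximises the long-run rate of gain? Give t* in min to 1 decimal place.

Optimal t* satisfies g'(t*) = g(t*)/(T + t*).
g'(t) = 160·18/(t + 18)². Setting 160·18/(t+18)² = 160t/[(t+18)(43+t)] gives 18(43+t) = t(t+18), so t² = 18×43 = 774.
t* = √774 = 27.82 min.

27.8 min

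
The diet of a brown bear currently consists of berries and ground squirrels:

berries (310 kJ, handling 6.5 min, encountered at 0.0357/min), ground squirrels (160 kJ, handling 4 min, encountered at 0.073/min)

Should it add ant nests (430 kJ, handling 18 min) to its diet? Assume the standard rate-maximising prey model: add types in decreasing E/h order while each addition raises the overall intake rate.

Current rate: (0.0357×310 + 0.073×160)/(1 + 0.0357×6.5 + 0.073×4) = 14.93 kJ/min.
ant nests: E/h = 430/18 = 23.89 kJ/min.
23.89 > 14.93, so adding ant nests raises the average — include it.

Yes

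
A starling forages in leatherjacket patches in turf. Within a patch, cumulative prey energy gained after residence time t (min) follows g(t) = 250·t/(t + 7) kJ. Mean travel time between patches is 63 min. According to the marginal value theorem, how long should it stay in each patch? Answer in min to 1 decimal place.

Maximise g(t)/(T+t): set derivative to zero → g'(t)(T+t) = g(t).
g'(t) = 250·7/(t + 7)². Setting 250·7/(t+7)² = 250t/[(t+7)(63+t)] gives 7(63+t) = t(t+7), so t² = 7×63 = 441.
t* = √441 = 21 min.

21.0 min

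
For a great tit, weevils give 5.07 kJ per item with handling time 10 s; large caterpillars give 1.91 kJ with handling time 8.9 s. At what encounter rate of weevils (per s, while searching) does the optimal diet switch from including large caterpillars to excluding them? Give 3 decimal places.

At the threshold, the rate on weevils alone equals the profitability of large caterpillars: λ·5.07/(1 + λ·10) = 1.91/8.9 = 0.2146.
Rearranging, λ(5.07 − 0.2146×10) = 0.2146, so λ = 0.2146/2.924 = 0.0734 per s.

0.073 per s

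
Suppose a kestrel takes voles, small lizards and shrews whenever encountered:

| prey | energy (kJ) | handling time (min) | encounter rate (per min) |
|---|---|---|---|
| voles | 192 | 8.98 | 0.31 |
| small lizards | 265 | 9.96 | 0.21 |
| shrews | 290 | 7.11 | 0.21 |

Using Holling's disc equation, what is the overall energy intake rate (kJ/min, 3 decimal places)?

R = Σλ_iE_i / (1 + Σλ_ih_i)
Numerator: 0.31×192 + 0.21×265 + 0.21×290 = 176.1
Denominator: 1 + 0.31×8.98 + 0.21×9.96 + 0.21×7.11 = 7.369
R = 176.1/7.369 = 23.89 kJ/min

23.895 kJ/min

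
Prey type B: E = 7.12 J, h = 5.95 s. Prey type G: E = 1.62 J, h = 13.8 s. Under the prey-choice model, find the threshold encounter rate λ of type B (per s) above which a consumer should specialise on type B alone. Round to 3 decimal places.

The zero-one rule: include type G iff E₂/h₂ > λE₁/(1+λh₁). Equality gives the switch point.
λE₁h₂ = E₂ + λE₂h₁ ⇒ λ = E₂/(E₁h₂ − E₂h₁) = 1.62/(98.26 − 9.639) = 0.01828 per s.

0.018 per s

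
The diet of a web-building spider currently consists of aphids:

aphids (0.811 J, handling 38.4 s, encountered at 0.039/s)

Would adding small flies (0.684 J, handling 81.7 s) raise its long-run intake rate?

Current rate: (0.039×0.811)/(1 + 0.039×38.4) = 0.01266 J/s.
Profitability of small flies: 0.684/81.7 = 0.008372 J/s.
Since 0.008372 < R, time spent handling small flies is better spent searching.

No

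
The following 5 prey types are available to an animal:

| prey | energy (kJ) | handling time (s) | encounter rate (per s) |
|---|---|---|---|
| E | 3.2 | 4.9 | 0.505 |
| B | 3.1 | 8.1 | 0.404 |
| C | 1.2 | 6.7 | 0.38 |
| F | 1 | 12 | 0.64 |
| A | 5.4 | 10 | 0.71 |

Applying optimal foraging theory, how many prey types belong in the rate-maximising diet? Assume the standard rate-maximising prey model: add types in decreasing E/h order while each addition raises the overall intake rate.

E/h in descending order: E 0.653, A 0.54, B 0.383, C 0.179, F 0.0833 kJ/s. The optimal diet is the largest prefix of this list for which every included type satisfies E_i/h_i > R on the types above it.
Rate on top 1: 0.4651. A: 0.54 > 0.4651 → include.
Rate on top 2: 0.5154. B: 0.383 < 0.5154 → exclude; stop.
Optimal diet: E, A — 2 of 5 types.

2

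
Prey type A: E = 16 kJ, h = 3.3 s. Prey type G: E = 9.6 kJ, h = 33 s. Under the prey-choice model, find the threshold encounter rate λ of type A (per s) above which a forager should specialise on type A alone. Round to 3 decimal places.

0.019 per s

The zero-one rule: include type G iff E₂/h₂ > λE₁/(1+λh₁). Equality gives the switch point.
λE₁h₂ = E₂ + λE₂h₁ ⇒ λ = E₂/(E₁h₂ − E₂h₁) = 9.6/(528 − 31.68) = 0.01934 per s.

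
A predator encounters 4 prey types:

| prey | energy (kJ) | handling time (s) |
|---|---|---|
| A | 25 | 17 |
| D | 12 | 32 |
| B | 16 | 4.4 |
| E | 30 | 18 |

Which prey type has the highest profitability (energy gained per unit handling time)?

B

In descending order of E/h:
B: 16/4.4 = 3.64 kJ/s
E: 30/18 = 1.67 kJ/s
A: 25/17 = 1.47 kJ/s
D: 12/32 = 0.375 kJ/s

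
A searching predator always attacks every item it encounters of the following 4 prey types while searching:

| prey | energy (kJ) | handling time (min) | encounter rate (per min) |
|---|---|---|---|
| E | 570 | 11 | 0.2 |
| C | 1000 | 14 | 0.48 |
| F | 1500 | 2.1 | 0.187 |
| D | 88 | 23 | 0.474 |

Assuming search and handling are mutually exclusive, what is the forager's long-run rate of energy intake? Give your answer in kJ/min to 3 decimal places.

43.188 kJ/min

R = Σλ_iE_i / (1 + Σλ_ih_i)
Numerator: 0.2×570 + 0.48×1000 + 0.187×1500 + 0.474×88 = 916.2
Denominator: 1 + 0.2×11 + 0.48×14 + 0.187×2.1 + 0.474×23 = 21.21
R = 916.2/21.21 = 43.19 kJ/min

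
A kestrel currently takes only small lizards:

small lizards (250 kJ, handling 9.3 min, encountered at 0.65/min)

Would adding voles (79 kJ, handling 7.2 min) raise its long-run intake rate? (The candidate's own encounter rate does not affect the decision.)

On small lizards alone, R = ΣλE/(1+Σλh) = 162.5/7.045 = 23.07 kJ/min.
voles: E/h = 79/7.2 = 10.97 kJ/min.
Since 10.97 < R, time spent handling voles is better spent searching.

No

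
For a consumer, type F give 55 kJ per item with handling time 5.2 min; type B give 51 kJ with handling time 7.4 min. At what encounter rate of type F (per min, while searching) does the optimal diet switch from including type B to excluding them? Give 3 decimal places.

0.360 per min

Drop type B once their profitability E₂/h₂ falls below the rate achievable on type F alone: E₂/h₂ = λE₁/(1 + λh₁).
Solve for λ: λE₁h₂ = E₂(1 + λh₁) → λ(E₁h₂ − E₂h₁) = E₂ → λ = E₂/(E₁h₂ − E₂h₁).
λ = 51/(55×7.4 − 51×5.2) = 51/141.8 = 0.3597 per min.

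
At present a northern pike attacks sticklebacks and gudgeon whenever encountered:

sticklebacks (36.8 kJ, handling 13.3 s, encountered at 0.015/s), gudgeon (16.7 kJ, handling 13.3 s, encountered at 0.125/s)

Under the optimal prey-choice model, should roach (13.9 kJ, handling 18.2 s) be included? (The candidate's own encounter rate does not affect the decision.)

Intake rate on the current diet: R = (0.015×36.8 + 0.125×16.7) / (1 + 0.015×13.3 + 0.125×13.3) = 2.639/2.862 = 0.9223 kJ/s.
roach: E/h = 13.9/18.2 = 0.7637 kJ/s.
0.7637 < 0.9223, so adding roach would lower the average — exclude it.

No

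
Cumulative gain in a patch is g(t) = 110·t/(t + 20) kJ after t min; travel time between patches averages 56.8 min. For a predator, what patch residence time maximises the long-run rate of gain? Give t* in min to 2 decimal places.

By the marginal value theorem, leave when the instantaneous gain rate g'(t) equals the habitat-wide average g(t)/(T + t).
g'(t) = 110·20/(t + 20)². Setting 110·20/(t+20)² = 110t/[(t+20)(56.8+t)] gives 20(56.8+t) = t(t+20), so t² = 20×56.8 = 1136.
t* = √1136 = 33.7 min.

33.70 min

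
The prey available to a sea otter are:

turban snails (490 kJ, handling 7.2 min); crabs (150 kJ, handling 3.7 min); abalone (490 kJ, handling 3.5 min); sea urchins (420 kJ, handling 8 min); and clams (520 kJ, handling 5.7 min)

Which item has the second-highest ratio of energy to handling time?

clams

In descending order of E/h:
abalone: 490/3.5 = 140 kJ/min
clams: 520/5.7 = 91.2 kJ/min
turban snails: 490/7.2 = 68.1 kJ/min
sea urchins: 420/8 = 52.5 kJ/min
crabs: 150/3.7 = 40.5 kJ/min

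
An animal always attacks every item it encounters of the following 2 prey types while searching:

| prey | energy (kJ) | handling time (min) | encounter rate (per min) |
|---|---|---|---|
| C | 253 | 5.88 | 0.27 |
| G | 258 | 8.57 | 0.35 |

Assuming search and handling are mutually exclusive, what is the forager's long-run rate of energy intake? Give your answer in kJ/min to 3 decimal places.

28.389 kJ/min

R = (0.27×253 + 0.35×258) / (1 + 0.27×5.88 + 0.35×8.57) = 158.6/5.587 = 28.39 kJ/min.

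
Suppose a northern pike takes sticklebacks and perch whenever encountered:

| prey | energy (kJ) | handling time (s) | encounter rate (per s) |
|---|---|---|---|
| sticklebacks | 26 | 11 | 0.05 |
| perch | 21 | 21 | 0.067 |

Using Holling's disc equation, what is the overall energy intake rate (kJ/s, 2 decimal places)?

Energy encountered per unit search time: 0.05×26 + 0.067×21 = 2.707 kJ/s.
Handling time per unit search time: 0.05×11 + 0.067×21 = 1.957.
Rate = 2.707/(1 + 1.957) = 0.9155 kJ/s.

0.92 kJ/s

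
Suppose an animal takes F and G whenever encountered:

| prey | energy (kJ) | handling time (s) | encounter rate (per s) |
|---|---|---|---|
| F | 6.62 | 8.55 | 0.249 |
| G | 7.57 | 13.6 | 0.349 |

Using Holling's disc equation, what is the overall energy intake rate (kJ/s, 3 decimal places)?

R = (0.249×6.62 + 0.349×7.57) / (1 + 0.249×8.55 + 0.349×13.6) = 4.29/7.875 = 0.5448 kJ/s.

0.545 kJ/s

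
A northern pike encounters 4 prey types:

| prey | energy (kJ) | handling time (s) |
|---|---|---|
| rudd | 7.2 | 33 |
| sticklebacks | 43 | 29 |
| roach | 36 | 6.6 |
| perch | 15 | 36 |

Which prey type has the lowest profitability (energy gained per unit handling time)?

rudd

In descending order of E/h:
roach: 36/6.6 = 5.45 kJ/s
sticklebacks: 43/29 = 1.48 kJ/s
perch: 15/36 = 0.417 kJ/s
rudd: 7.2/33 = 0.218 kJ/s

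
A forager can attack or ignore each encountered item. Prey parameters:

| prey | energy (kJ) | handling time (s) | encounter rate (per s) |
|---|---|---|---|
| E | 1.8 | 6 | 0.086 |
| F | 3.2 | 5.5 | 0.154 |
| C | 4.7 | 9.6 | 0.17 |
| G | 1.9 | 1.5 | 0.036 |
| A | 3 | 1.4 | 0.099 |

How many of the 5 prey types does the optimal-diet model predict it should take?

Profitabilities (E/h, kJ/s): A 2.14, G 1.27, F 0.582, C 0.49, E 0.3. Add prey in this order while the next type's profitability exceeds the intake rate on those already taken.
Rate on top 1: 0.2608. G: 1.27 > 0.2608 → include.
Rate on top 2: 0.3064. F: 0.582 > 0.3064 → include.
Rate on top 3: 0.4208. C: 0.49 > 0.4208 → include.
Rate on top 4: 0.4514. E: 0.3 < 0.4514 → exclude; stop.
Optimal diet: A, G, F, C — 4 of 5 types.

4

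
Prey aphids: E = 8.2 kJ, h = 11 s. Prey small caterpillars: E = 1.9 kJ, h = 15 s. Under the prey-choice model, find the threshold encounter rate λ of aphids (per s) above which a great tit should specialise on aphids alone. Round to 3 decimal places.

0.019 per s

Drop small caterpillars once their profitability E₂/h₂ falls below the rate achievable on aphids alone: E₂/h₂ = λE₁/(1 + λh₁).
Solve for λ: λE₁h₂ = E₂(1 + λh₁) → λ(E₁h₂ − E₂h₁) = E₂ → λ = E₂/(E₁h₂ − E₂h₁).
λ = 1.9/(8.2×15 − 1.9×11) = 1.9/102.1 = 0.01861 per s.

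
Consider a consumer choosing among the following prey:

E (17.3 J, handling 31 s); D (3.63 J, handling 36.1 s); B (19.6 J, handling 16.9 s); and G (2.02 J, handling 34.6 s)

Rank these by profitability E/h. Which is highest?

Profitability E/h (J/s): E = 17.3/31 = 0.558, D = 3.63/36.1 = 0.101, B = 19.6/16.9 = 1.16, G = 2.02/34.6 = 0.0584.
Ranked: B > E > D > G.

B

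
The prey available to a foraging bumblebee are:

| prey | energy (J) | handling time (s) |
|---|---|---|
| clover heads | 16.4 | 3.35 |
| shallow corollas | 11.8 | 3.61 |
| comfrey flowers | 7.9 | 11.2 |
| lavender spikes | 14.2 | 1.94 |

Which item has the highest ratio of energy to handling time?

Profitability E/h (J/s): clover heads = 16.4/3.35 = 4.9, shallow corollas = 11.8/3.61 = 3.27, comfrey flowers = 7.9/11.2 = 0.705, lavender spikes = 14.2/1.94 = 7.32.
Ranked: lavender spikes > clover heads > shallow corollas > comfrey flowers.

lavender spikes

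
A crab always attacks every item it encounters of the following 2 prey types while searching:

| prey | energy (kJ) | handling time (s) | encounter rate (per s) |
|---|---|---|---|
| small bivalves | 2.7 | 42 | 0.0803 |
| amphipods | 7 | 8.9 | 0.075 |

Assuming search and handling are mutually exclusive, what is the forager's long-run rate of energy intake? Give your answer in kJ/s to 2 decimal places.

0.15 kJ/s

R = Σλ_iE_i / (1 + Σλ_ih_i)
Numerator: 0.0803×2.7 + 0.075×7 = 0.7418
Denominator: 1 + 0.0803×42 + 0.075×8.9 = 5.04
R = 0.7418/5.04 = 0.1472 kJ/s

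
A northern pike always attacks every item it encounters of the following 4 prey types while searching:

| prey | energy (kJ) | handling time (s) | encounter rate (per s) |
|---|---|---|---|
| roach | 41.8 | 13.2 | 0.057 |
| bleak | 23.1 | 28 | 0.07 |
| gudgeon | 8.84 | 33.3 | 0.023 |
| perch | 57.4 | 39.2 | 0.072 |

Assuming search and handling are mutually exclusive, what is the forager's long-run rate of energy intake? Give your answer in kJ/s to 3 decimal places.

R = (0.057×41.8 + 0.07×23.1 + 0.023×8.84 + 0.072×57.4) / (1 + 0.057×13.2 + 0.07×28 + 0.023×33.3 + 0.072×39.2) = 8.336/7.301 = 1.142 kJ/s.

1.142 kJ/s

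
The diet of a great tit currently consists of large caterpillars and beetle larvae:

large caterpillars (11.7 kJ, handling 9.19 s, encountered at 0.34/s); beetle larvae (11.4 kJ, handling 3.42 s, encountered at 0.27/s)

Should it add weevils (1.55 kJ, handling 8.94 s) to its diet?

No

Intake rate on the current diet: R = (0.34×11.7 + 0.27×11.4) / (1 + 0.34×9.19 + 0.27×3.42) = 7.056/5.048 = 1.398 kJ/s.
Profitability of weevils: 1.55/8.94 = 0.1734 kJ/s.
Since 0.1734 < R, time spent handling weevils is better spent searching.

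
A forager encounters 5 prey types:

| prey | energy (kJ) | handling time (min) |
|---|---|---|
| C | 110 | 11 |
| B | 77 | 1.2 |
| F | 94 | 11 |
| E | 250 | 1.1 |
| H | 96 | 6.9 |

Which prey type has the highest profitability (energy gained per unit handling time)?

E

In descending order of E/h:
E: 250/1.1 = 227 kJ/min
B: 77/1.2 = 64.2 kJ/min
H: 96/6.9 = 13.9 kJ/min
C: 110/11 = 10 kJ/min
F: 94/11 = 8.55 kJ/min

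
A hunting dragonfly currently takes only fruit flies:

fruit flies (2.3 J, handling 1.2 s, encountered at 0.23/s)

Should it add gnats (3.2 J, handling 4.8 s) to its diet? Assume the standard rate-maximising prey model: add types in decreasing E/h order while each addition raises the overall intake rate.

Yes

Intake rate on the current diet: R = (0.23×2.3) / (1 + 0.23×1.2) = 0.529/1.276 = 0.4146 J/s.
Profitability of gnats: 3.2/4.8 = 0.6667 J/s.
Since 0.6667 > R, including gnats increases the long-run rate.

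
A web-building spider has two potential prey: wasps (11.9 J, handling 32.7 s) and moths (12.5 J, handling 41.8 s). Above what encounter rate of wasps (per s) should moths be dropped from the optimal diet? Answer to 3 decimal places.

0.141 per s

At the threshold, the rate on wasps alone equals the profitability of moths: λ·11.9/(1 + λ·32.7) = 12.5/41.8 = 0.299.
Rearranging, λ(11.9 − 0.299×32.7) = 0.299, so λ = 0.299/2.121 = 0.141 per s.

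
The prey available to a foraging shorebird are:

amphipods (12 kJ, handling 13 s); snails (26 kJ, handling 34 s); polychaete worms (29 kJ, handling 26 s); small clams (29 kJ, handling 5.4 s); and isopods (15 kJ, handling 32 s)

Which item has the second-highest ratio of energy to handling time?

Profitability E/h (kJ/s): amphipods = 12/13 = 0.923, snails = 26/34 = 0.765, polychaete worms = 29/26 = 1.12, small clams = 29/5.4 = 5.37, isopods = 15/32 = 0.469.
Ranked: small clams > polychaete worms > amphipods > snails > isopods.

polychaete worms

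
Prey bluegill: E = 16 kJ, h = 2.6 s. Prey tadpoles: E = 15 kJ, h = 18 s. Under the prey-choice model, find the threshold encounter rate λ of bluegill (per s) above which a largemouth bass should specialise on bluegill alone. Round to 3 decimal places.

Drop tadpoles once their profitability E₂/h₂ falls below the rate achievable on bluegill alone: E₂/h₂ = λE₁/(1 + λh₁).
Solve for λ: λE₁h₂ = E₂(1 + λh₁) → λ(E₁h₂ − E₂h₁) = E₂ → λ = E₂/(E₁h₂ − E₂h₁).
λ = 15/(16×18 − 15×2.6) = 15/249 = 0.06024 per s.

0.060 per s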